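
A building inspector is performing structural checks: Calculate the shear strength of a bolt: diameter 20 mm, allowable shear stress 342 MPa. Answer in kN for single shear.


A = pi * d^2 / 4 = pi * 20^2 / 4 = 314.1593 mm^2
V = f_v * A / 1000 = 342 * 314.1593 / 1000
= 107.4425 kN

107.4425 kN


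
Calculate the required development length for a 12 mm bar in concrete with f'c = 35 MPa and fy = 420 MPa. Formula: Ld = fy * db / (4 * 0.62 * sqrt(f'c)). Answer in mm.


Ld = (fy * db) / (4 * 0.62 * sqrt(f'c))
= (420 * 12) / (4 * 0.62 * sqrt(35))
= 5040 / 14.6719
= 343.51 mm

343.51 mm


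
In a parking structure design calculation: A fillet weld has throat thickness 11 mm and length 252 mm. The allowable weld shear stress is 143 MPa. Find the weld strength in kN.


Strength = throat * length * allowable stress
= 11 * 252 * 143 N
= 396396 N
= 396.4 kN

396.4 kN


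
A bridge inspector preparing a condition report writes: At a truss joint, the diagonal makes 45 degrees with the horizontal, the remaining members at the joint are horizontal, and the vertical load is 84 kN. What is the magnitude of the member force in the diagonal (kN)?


At the joint, only the diagonal has a vertical component, so vertical equilibrium gives:
F * sin(45) = 84
F = 84 / sin(45)
= 84 / 0.707107
= 118.79 kN

118.79 kN


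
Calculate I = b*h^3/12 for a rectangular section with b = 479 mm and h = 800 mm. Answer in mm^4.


I = b * h^3 / 12
= 479 * 800^3 / 12
= 479 * 512000000 / 12
= 20437333333.33 mm^4

20437333333.33 mm^4


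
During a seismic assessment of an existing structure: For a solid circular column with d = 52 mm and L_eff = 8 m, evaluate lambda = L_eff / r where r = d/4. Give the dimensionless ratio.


Radius of gyration r = d / 4 = 52 / 4 = 13.0 mm
L_eff = 8000.0 mm
Slenderness ratio = L / r = 8000.0 / 13.0 = 615.38 (dimensionless)

615.38 (dimensionless)


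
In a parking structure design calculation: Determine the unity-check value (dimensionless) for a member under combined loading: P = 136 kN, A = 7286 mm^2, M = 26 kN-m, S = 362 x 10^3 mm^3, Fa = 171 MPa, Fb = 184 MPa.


f_a = P / A = 136000.0 / 7286 = 18.6659 MPa
f_b = M / S = 26000000.0 / 362000.0 = 71.8232 MPa
Ratio = f_a / Fa + f_b / Fb
= 18.6659 / 171 + 71.8232 / 184
= 0.4995 (dimensionless)

0.4995 (dimensionless)


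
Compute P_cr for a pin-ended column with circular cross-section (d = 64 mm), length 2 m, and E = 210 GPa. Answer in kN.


I = pi * d^4 / 64 = 823549.66 mm^4
L = 2000.0 mm
P_cr = pi^2 * E * I / L^2
= 9.8696 * 210000.0 * 823549.66 / 2000.0^2
= 426725.74 N = 426.7257 kN

426.7257 kN


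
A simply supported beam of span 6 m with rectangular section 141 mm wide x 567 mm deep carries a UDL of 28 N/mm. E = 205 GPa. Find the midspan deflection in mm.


I = 141 * 567^3 / 12 = 2141840090.25 mm^4
L = 6000.0 mm, w = 28 N/mm, E = 205000.0 MPa
delta = 5 * w * L^4 / (384 * E * I)
= 5 * 28 * 6000.0^4 / (384 * 205000.0 * 2141840090.25)
= 1.0761 mm

1.0761 mm


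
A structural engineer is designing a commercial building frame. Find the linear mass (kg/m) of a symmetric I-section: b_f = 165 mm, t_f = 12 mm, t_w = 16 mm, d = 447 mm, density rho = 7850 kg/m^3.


A_flanges = 2 * 165 * 12 = 3960 mm^2
A_web = (447 - 2 * 12) * 16 = 6768 mm^2
A_total = 3960 + 6768 = 10728 mm^2 = 0.010728 m^2
Weight = rho * A = 7850 * 0.010728 = 84.2148 kg/m

84.2148 kg/m


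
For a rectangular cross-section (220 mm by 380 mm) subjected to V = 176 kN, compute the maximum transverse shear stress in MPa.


A = b * h = 220 * 380 = 83600 mm^2
V = 176 kN = 176000.0 N
tau_max = 1.5 * V / A = 1.5 * 176000.0 / 83600
= 3.1579 MPa

3.1579 MPa


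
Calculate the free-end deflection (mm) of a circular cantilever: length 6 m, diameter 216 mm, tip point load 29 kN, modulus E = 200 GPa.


I = pi * d^4 / 64 = pi * 216^4 / 64 = 106852553.05 mm^4
L = 6000.0 mm, P = 29000.0 N, E = 200000.0 MPa
delta = P * L^3 / (3 * E * I)
= 29000.0 * 6000.0^3 / (3 * 200000.0 * 106852553.05)
= 97.7047 mm

97.7047 mm


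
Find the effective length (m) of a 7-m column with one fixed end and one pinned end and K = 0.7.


L_eff = K * L
= 0.7 * 7
= 4.9 m

4.9 m


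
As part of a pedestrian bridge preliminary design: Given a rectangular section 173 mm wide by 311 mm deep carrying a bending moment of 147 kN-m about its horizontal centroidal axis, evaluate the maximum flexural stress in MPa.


I = b * h^3 / 12 = 173 * 311^3 / 12 = 433656663.58 mm^4
y = h / 2 = 311 / 2 = 155.5 mm
M = 147 kN-m = 147000000.0 N-mm
sigma = M * y / I = 147000000.0 * 155.5 / 433656663.58
= 52.71 MPa

52.71 MPa


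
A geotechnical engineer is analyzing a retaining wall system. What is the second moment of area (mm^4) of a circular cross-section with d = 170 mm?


r = d / 2 = 170 / 2 = 85.0 mm
I = pi * r^4 / 4 = pi * 85.0^4 / 4
= 40998275.0 mm^4

40998275.0 mm^4


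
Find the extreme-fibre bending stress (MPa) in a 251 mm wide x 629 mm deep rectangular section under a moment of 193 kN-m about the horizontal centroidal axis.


I = b * h^3 / 12 = 251 * 629^3 / 12 = 5205283786.58 mm^4
y = h / 2 = 629 / 2 = 314.5 mm
M = 193 kN-m = 193000000.0 N-mm
sigma = M * y / I = 193000000.0 * 314.5 / 5205283786.58
= 11.66 MPa

11.66 MPa


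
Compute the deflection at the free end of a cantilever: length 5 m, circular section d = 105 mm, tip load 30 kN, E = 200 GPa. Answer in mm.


I = pi * d^4 / 64 = pi * 105^4 / 64 = 5966602.35 mm^4
L = 5000.0 mm, P = 30000.0 N, E = 200000.0 MPa
delta = P * L^3 / (3 * E * I)
= 30000.0 * 5000.0^3 / (3 * 200000.0 * 5966602.35)
= 1047.4973 mm

1047.4973 mm


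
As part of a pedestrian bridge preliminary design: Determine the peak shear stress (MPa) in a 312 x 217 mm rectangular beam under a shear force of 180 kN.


A = b * h = 312 * 217 = 67704 mm^2
V = 180 kN = 180000.0 N
tau_max = 1.5 * V / A = 1.5 * 180000.0 / 67704
= 3.9879 MPa

3.9879 MPa


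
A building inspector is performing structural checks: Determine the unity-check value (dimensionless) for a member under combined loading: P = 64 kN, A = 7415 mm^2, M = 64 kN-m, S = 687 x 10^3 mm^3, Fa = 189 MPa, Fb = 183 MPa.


f_a = P / A = 64000.0 / 7415 = 8.6312 MPa
f_b = M / S = 64000000.0 / 687000.0 = 93.1587 MPa
Ratio = f_a / Fa + f_b / Fb
= 8.6312 / 189 + 93.1587 / 183
= 0.5547 (dimensionless)

0.5547 (dimensionless)


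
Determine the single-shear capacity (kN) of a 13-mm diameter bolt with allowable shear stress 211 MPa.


A = pi * d^2 / 4 = pi * 13^2 / 4 = 132.7323 mm^2
V = f_v * A / 1000 = 211 * 132.7323 / 1000
= 28.0065 kN

28.0065 kN


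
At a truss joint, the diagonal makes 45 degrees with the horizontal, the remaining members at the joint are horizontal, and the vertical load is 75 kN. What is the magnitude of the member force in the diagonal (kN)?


At the joint, only the diagonal has a vertical component, so vertical equilibrium gives:
F * sin(45) = 75
F = 75 / sin(45)
= 75 / 0.707107
= 106.07 kN

106.07 kN


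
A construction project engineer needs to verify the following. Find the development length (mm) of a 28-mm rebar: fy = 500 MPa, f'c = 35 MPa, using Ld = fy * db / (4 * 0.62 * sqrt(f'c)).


Ld = (fy * db) / (4 * 0.62 * sqrt(f'c))
= (500 * 28) / (4 * 0.62 * sqrt(35))
= 14000 / 14.6719
= 954.21 mm

954.21 mm


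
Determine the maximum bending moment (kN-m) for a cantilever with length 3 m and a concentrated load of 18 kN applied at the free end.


For a cantilever with a point load at the free end:
M_max = P * L = 18 * 3 = 54 kN-m

54 kN-m


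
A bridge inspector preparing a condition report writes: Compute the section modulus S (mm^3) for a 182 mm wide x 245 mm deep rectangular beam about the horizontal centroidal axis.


S = b * h^2 / 6
= 182 * 245^2 / 6
= 182 * 60025 / 6
= 1820758.33 mm^3

1820758.33 mm^3


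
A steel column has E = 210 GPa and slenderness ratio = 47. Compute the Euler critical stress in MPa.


sigma_cr = pi^2 * E / lambda^2
= 9.8696 * 210000.0 / 47^2
= 9.8696 * 210000.0 / 2209
= 938.2603 MPa

938.2603 MPa


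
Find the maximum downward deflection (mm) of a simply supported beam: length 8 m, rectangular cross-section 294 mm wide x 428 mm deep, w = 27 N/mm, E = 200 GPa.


I = 294 * 428^3 / 12 = 1920867424.0 mm^4
L = 8000.0 mm, w = 27 N/mm, E = 200000.0 MPa
delta = 5 * w * L^4 / (384 * E * I)
= 5 * 27 * 8000.0^4 / (384 * 200000.0 * 1920867424.0)
= 3.7483 mm

3.7483 mm


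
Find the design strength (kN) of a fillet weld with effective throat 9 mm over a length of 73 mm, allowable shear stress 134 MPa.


Strength = throat * length * allowable stress
= 9 * 73 * 134 N
= 88038 N
= 88.04 kN

88.04 kN


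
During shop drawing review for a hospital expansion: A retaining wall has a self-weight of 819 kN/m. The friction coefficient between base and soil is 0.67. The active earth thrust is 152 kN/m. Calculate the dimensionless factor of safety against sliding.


Resisting force = mu * W = 0.67 * 819 = 548.73 kN/m
FOS = Resisting / Driving = 548.73 / 152
= 3.6101 (dimensionless)

3.6101 (dimensionless)


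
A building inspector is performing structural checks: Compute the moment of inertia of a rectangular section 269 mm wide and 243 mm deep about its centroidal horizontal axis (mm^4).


I = b * h^3 / 12
= 269 * 243^3 / 12
= 269 * 14348907 / 12
= 321654665.25 mm^4

321654665.25 mm^4


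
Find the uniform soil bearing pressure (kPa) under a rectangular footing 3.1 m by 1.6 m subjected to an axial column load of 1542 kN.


A = 3.1 * 1.6 = 4.96 m^2
q = P / A = 1542 / 4.96
= 310.8871 kPa

310.8871 kPa


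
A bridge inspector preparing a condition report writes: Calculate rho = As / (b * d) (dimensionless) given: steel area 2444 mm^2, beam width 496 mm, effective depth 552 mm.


rho = As / (b * d)
= 2444 / (496 * 552)
= 2444 / 273792
= 0.008926 (dimensionless)

0.008926 (dimensionless)


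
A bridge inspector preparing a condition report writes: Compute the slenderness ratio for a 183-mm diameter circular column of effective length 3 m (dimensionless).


Radius of gyration r = d / 4 = 183 / 4 = 45.75 mm
L_eff = 3000.0 mm
Slenderness ratio = L / r = 3000.0 / 45.75 = 65.57 (dimensionless)

65.57 (dimensionless)


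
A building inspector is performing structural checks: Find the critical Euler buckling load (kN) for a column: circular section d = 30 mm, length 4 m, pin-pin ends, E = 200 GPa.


I = pi * d^4 / 64 = 39760.78 mm^4
L = 4000.0 mm
P_cr = pi^2 * E * I / L^2
= 9.8696 * 200000.0 * 39760.78 / 4000.0^2
= 4905.29 N = 4.9053 kN

4.9053 kN


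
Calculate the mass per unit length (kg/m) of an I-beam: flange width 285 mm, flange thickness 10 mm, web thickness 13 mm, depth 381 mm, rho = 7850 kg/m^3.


A_flanges = 2 * 285 * 10 = 5700 mm^2
A_web = (381 - 2 * 10) * 13 = 4693 mm^2
A_total = 5700 + 4693 = 10393 mm^2 = 0.010393 m^2
Weight = rho * A = 7850 * 0.010393 = 81.585 kg/m

81.585 kg/m


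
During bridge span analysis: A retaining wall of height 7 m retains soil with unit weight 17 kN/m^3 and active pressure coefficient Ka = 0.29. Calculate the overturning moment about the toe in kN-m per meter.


Pa = 0.5 * Ka * gamma * H^2
= 0.5 * 0.29 * 17 * 7^2
= 120.785 kN/m
Arm = H / 3 = 7 / 3 = 2.3333 m
Mo = Pa * arm = Pa * H / 3 = 120.785 * 7 / 3 = 281.8317 kN-m/m

281.8317 kN-m/m


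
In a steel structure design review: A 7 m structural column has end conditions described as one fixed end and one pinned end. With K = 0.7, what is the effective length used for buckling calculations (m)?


L_eff = K * L
= 0.7 * 7
= 4.9 m

4.9 m


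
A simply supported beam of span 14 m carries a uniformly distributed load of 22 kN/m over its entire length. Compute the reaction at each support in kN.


Total load = w * L = 22 * 14 = 308 kN
By symmetry, each reaction R = total / 2 = 308 / 2 = 154.0 kN

154.0 kN


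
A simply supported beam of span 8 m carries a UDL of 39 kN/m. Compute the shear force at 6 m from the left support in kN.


R_A = w * L / 2 = 39 * 8 / 2 = 156.0 kN
V(x) = R_A - w * x = 156.0 - 39 * 6
= -78.0 kN

-78.0 kN


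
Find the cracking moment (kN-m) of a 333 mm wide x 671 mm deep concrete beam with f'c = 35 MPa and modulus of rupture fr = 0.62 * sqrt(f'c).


fr = 0.62 * sqrt(35) = 0.62 * 5.9161 = 3.668 MPa
I = 333 * 671^3 / 12 = 8383599980.25 mm^4
y_t = 335.5 mm
M_cr = fr * I / y_t = 3.668 * 8383599980.25 / 335.5 N-mm
= 91.6566 kN-m

91.6566 kN-m


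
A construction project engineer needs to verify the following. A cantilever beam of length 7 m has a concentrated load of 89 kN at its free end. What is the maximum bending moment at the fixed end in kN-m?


For a cantilever with a point load at the free end:
M_max = P * L = 89 * 7 = 623 kN-m

623 kN-m


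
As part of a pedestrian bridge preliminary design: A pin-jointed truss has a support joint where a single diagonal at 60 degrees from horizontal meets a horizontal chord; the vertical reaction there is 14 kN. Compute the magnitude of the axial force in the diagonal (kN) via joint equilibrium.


At the joint, only the diagonal has a vertical component, so vertical equilibrium gives:
F * sin(60) = 14
F = 14 / sin(60)
= 14 / 0.866025
= 16.17 kN

16.17 kN


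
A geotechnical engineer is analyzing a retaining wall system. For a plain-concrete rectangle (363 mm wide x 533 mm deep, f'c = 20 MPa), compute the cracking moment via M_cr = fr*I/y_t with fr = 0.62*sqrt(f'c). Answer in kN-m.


fr = 0.62 * sqrt(20) = 0.62 * 4.4721 = 2.7727 MPa
I = 363 * 533^3 / 12 = 4580437969.25 mm^4
y_t = 266.5 mm
M_cr = fr * I / y_t = 2.7727 * 4580437969.25 / 266.5 N-mm
= 47.6559 kN-m

47.6559 kN-m


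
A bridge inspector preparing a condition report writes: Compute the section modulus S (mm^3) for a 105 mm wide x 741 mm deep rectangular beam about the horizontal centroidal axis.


S = b * h^2 / 6
= 105 * 741^2 / 6
= 105 * 549081 / 6
= 9608917.5 mm^3

9608917.5 mm^3


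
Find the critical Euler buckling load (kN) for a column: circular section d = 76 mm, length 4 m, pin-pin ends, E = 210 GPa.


I = pi * d^4 / 64 = 1637661.98 mm^4
L = 4000.0 mm
P_cr = pi^2 * E * I / L^2
= 9.8696 * 210000.0 * 1637661.98 / 4000.0^2
= 212140.37 N = 212.1404 kN

212.1404 kN


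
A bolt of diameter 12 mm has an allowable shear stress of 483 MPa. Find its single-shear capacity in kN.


A = pi * d^2 / 4 = pi * 12^2 / 4 = 113.0973 mm^2
V = f_v * A / 1000 = 483 * 113.0973 / 1000
= 54.626 kN

54.626 kN


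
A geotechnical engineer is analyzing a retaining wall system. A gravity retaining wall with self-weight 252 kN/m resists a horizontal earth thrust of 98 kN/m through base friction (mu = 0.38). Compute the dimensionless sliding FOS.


Resisting force = mu * W = 0.38 * 252 = 95.76 kN/m
FOS = Resisting / Driving = 95.76 / 98
= 0.9771 (dimensionless)

0.9771 (dimensionless)


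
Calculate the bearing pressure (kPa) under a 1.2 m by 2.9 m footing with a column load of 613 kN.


A = 1.2 * 2.9 = 3.48 m^2
q = P / A = 613 / 3.48
= 176.1494 kPa

176.1494 kPa


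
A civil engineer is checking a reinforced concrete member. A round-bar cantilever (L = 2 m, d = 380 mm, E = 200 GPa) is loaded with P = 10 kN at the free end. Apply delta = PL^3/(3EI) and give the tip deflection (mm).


I = pi * d^4 / 64 = pi * 380^4 / 64 = 1023538740.52 mm^4
L = 2000.0 mm, P = 10000.0 N, E = 200000.0 MPa
delta = P * L^3 / (3 * E * I)
= 10000.0 * 2000.0^3 / (3 * 200000.0 * 1023538740.52)
= 0.1303 mm

0.1303 mm


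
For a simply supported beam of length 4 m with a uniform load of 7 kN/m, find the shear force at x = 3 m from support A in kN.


R_A = w * L / 2 = 7 * 4 / 2 = 14.0 kN
V(x) = R_A - w * x = 14.0 - 7 * 3
= -7.0 kN

-7.0 kN


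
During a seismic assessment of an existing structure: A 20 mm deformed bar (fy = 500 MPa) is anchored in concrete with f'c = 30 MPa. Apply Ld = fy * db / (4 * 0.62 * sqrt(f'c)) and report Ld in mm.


Ld = (fy * db) / (4 * 0.62 * sqrt(f'c))
= (500 * 20) / (4 * 0.62 * sqrt(30))
= 10000 / 13.5835
= 736.19 mm

736.19 mm


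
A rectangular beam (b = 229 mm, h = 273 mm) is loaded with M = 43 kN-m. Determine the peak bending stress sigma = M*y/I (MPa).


I = b * h^3 / 12 = 229 * 273^3 / 12 = 388277457.75 mm^4
y = h / 2 = 273 / 2 = 136.5 mm
M = 43 kN-m = 43000000.0 N-mm
sigma = M * y / I = 43000000.0 * 136.5 / 388277457.75
= 15.12 MPa

15.12 MPa


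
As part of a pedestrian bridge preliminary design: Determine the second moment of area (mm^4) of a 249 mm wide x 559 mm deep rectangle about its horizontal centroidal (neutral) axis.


I = b * h^3 / 12
= 249 * 559^3 / 12
= 249 * 174676879 / 12
= 3624545239.25 mm^4

3624545239.25 mm^4


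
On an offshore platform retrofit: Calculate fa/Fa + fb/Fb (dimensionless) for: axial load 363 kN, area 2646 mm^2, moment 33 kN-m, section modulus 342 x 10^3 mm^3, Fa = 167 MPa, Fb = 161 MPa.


f_a = P / A = 363000.0 / 2646 = 137.1882 MPa
f_b = M / S = 33000000.0 / 342000.0 = 96.4912 MPa
Ratio = f_a / Fa + f_b / Fb
= 137.1882 / 167 + 96.4912 / 161
= 1.4208 (dimensionless)

1.4208 (dimensionless)


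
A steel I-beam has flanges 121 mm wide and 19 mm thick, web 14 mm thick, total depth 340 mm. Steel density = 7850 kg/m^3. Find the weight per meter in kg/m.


A_flanges = 2 * 121 * 19 = 4598 mm^2
A_web = (340 - 2 * 19) * 14 = 4228 mm^2
A_total = 4598 + 4228 = 8826 mm^2 = 0.008826 m^2
Weight = rho * A = 7850 * 0.008826 = 69.2841 kg/m

69.2841 kg/m


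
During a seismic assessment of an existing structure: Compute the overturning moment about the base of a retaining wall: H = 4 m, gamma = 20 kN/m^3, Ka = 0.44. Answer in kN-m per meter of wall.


Pa = 0.5 * Ka * gamma * H^2
= 0.5 * 0.44 * 20 * 4^2
= 70.4 kN/m
Arm = H / 3 = 4 / 3 = 1.3333 m
Mo = Pa * arm = Pa * H / 3 = 70.4 * 4 / 3 = 93.8667 kN-m/m

93.8667 kN-m/m


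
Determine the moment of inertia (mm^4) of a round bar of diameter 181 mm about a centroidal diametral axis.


r = d / 2 = 181 / 2 = 90.5 mm
I = pi * r^4 / 4 = pi * 90.5^4 / 4
= 52684662.0 mm^4

52684662.0 mm^4


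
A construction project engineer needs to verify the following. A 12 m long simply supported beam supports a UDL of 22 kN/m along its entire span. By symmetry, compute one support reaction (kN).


Total load = w * L = 22 * 12 = 264 kN
By symmetry, each reaction R = total / 2 = 264 / 2 = 132.0 kN

132.0 kN


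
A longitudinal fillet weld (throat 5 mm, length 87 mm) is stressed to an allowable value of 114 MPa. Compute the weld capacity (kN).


Strength = throat * length * allowable stress
= 5 * 87 * 114 N
= 49590 N
= 49.59 kN

49.59 kN


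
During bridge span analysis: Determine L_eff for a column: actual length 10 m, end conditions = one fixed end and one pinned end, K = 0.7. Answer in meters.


L_eff = K * L
= 0.7 * 10
= 7.0 m

7.0 m


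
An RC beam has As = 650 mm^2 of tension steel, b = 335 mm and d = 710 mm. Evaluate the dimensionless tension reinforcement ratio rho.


rho = As / (b * d)
= 650 / (335 * 710)
= 650 / 237850
= 0.002733 (dimensionless)

0.002733 (dimensionless)


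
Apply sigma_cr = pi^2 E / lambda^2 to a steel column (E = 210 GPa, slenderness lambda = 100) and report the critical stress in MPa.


sigma_cr = pi^2 * E / lambda^2
= 9.8696 * 210000.0 / 100^2
= 9.8696 * 210000.0 / 10000
= 207.2617 MPa

207.2617 MPa


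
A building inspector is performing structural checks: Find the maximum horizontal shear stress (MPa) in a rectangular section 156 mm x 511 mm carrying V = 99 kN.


A = b * h = 156 * 511 = 79716 mm^2
V = 99 kN = 99000.0 N
tau_max = 1.5 * V / A = 1.5 * 99000.0 / 79716
= 1.8629 MPa

1.8629 MPa


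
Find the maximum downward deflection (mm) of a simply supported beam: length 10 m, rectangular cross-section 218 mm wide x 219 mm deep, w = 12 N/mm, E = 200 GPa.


I = 218 * 219^3 / 12 = 190812838.5 mm^4
L = 10000.0 mm, w = 12 N/mm, E = 200000.0 MPa
delta = 5 * w * L^4 / (384 * E * I)
= 5 * 12 * 10000.0^4 / (384 * 200000.0 * 190812838.5)
= 40.9433 mm

40.9433 mm


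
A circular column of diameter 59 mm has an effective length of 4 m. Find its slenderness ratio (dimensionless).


Radius of gyration r = d / 4 = 59 / 4 = 14.75 mm
L_eff = 4000.0 mm
Slenderness ratio = L / r = 4000.0 / 14.75 = 271.19 (dimensionless)

271.19 (dimensionless)


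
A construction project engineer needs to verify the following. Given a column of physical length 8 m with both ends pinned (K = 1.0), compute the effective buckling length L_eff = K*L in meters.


L_eff = K * L
= 1.0 * 8
= 8.0 m

8.0 m


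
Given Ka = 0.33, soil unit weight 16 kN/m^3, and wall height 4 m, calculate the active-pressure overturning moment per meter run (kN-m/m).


Pa = 0.5 * Ka * gamma * H^2
= 0.5 * 0.33 * 16 * 4^2
= 42.24 kN/m
Arm = H / 3 = 4 / 3 = 1.3333 m
Mo = Pa * arm = Pa * H / 3 = 42.24 * 4 / 3 = 56.32 kN-m/m

56.32 kN-m/m


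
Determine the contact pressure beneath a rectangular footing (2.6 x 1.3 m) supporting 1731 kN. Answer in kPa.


A = 2.6 * 1.3 = 3.38 m^2
q = P / A = 1731 / 3.38
= 512.1302 kPa

512.1302 kPa


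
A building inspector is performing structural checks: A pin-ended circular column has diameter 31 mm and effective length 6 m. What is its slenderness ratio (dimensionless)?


Radius of gyration r = d / 4 = 31 / 4 = 7.75 mm
L_eff = 6000.0 mm
Slenderness ratio = L / r = 6000.0 / 7.75 = 774.19 (dimensionless)

774.19 (dimensionless)


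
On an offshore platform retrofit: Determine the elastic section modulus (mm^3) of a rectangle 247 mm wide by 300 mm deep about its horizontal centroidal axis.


S = b * h^2 / 6
= 247 * 300^2 / 6
= 247 * 90000 / 6
= 3705000.0 mm^3

3705000.0 mm^3


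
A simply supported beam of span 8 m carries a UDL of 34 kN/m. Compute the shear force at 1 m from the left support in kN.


R_A = w * L / 2 = 34 * 8 / 2 = 136.0 kN
V(x) = R_A - w * x = 136.0 - 34 * 1
= 102.0 kN

102.0 kN


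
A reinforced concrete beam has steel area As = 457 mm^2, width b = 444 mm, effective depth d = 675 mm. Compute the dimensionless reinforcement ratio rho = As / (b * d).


rho = As / (b * d)
= 457 / (444 * 675)
= 457 / 299700
= 0.001525 (dimensionless)

0.001525 (dimensionless)


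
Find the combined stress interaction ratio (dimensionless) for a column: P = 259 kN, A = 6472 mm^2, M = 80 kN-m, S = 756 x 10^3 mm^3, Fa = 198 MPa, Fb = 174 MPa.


f_a = P / A = 259000.0 / 6472 = 40.0185 MPa
f_b = M / S = 80000000.0 / 756000.0 = 105.8201 MPa
Ratio = f_a / Fa + f_b / Fb
= 40.0185 / 198 + 105.8201 / 174
= 0.8103 (dimensionless)

0.8103 (dimensionless)


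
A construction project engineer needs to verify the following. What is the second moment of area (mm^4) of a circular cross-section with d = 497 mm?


r = d / 2 = 497 / 2 = 248.5 mm
I = pi * r^4 / 4 = pi * 248.5^4 / 4
= 2994990530.91 mm^4

2994990530.91 mm^4


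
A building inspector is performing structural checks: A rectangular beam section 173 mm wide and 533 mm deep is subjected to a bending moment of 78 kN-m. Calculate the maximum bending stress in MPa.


I = b * h^3 / 12 = 173 * 533^3 / 12 = 2182963550.08 mm^4
y = h / 2 = 533 / 2 = 266.5 mm
M = 78 kN-m = 78000000.0 N-mm
sigma = M * y / I = 78000000.0 * 266.5 / 2182963550.08
= 9.52 MPa

9.52 MPa


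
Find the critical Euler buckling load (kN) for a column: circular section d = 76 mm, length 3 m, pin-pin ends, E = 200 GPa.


I = pi * d^4 / 64 = 1637661.98 mm^4
L = 3000.0 mm
P_cr = pi^2 * E * I / L^2
= 9.8696 * 200000.0 * 1637661.98 / 3000.0^2
= 359179.47 N = 359.1795 kN

359.1795 kN


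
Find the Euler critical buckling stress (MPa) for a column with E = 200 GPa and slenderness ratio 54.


sigma_cr = pi^2 * E / lambda^2
= 9.8696 * 200000.0 / 54^2
= 9.8696 * 200000.0 / 2916
= 676.9276 MPa

676.9276 MPa


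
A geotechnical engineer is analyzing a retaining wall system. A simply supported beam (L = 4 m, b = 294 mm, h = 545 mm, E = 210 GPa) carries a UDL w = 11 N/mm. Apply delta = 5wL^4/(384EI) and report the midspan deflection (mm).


I = 294 * 545^3 / 12 = 3966026312.5 mm^4
L = 4000.0 mm, w = 11 N/mm, E = 210000.0 MPa
delta = 5 * w * L^4 / (384 * E * I)
= 5 * 11 * 4000.0^4 / (384 * 210000.0 * 3966026312.5)
= 0.044 mm

0.044 mm


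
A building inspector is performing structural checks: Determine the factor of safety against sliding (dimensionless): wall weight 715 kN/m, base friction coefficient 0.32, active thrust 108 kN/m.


Resisting force = mu * W = 0.32 * 715 = 228.8 kN/m
FOS = Resisting / Driving = 228.8 / 108
= 2.1185 (dimensionless)

2.1185 (dimensionless)


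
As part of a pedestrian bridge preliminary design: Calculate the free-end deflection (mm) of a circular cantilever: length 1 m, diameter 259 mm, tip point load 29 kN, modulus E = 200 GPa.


I = pi * d^4 / 64 = pi * 259^4 / 64 = 220886388.76 mm^4
L = 1000.0 mm, P = 29000.0 N, E = 200000.0 MPa
delta = P * L^3 / (3 * E * I)
= 29000.0 * 1000.0^3 / (3 * 200000.0 * 220886388.76)
= 0.2188 mm

0.2188 mm


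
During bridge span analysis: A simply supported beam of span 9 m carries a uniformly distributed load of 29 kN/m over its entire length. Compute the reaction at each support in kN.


Total load = w * L = 29 * 9 = 261 kN
By symmetry, each reaction R = total / 2 = 261 / 2 = 130.5 kN

130.5 kN


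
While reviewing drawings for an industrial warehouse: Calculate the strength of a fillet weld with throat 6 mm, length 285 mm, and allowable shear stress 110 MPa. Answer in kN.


Strength = throat * length * allowable stress
= 6 * 285 * 110 N
= 188100 N
= 188.1 kN

188.1 kN


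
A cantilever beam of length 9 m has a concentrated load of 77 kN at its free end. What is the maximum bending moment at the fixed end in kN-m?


For a cantilever with a point load at the free end:
M_max = P * L = 77 * 9 = 693 kN-m

693 kN-m


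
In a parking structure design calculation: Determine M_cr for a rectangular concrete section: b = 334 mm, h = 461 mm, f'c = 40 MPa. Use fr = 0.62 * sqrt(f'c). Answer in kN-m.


fr = 0.62 * sqrt(40) = 0.62 * 6.3246 = 3.9212 MPa
I = 334 * 461^3 / 12 = 2726892371.17 mm^4
y_t = 230.5 mm
M_cr = fr * I / y_t = 3.9212 * 2726892371.17 / 230.5 N-mm
= 46.3894 kN-m

46.3894 kN-m


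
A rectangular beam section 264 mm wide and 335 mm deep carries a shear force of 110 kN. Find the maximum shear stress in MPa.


A = b * h = 264 * 335 = 88440 mm^2
V = 110 kN = 110000.0 N
tau_max = 1.5 * V / A = 1.5 * 110000.0 / 88440
= 1.8657 MPa

1.8657 MPa


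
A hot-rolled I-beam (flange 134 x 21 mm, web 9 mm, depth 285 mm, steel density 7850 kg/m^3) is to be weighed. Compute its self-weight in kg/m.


A_flanges = 2 * 134 * 21 = 5628 mm^2
A_web = (285 - 2 * 21) * 9 = 2187 mm^2
A_total = 5628 + 2187 = 7815 mm^2 = 0.007815 m^2
Weight = rho * A = 7850 * 0.007815 = 61.3477 kg/m

61.3477 kg/m


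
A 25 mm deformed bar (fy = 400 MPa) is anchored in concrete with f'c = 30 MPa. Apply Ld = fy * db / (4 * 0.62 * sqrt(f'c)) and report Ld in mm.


Ld = (fy * db) / (4 * 0.62 * sqrt(f'c))
= (400 * 25) / (4 * 0.62 * sqrt(30))
= 10000 / 13.5835
= 736.19 mm

736.19 mm


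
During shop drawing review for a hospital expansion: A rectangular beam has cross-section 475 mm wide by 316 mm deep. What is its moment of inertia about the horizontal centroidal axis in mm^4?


I = b * h^3 / 12
= 475 * 316^3 / 12
= 475 * 31554496 / 12
= 1249032133.33 mm^4

1249032133.33 mm^4


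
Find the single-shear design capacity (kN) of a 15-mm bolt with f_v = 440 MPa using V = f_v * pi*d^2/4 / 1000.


A = pi * d^2 / 4 = pi * 15^2 / 4 = 176.7146 mm^2
V = f_v * A / 1000 = 440 * 176.7146 / 1000
= 77.7544 kN

77.7544 kN


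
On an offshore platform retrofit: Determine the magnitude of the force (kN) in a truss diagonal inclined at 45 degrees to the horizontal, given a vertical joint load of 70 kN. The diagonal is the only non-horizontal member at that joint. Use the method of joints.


At the joint, only the diagonal has a vertical component, so vertical equilibrium gives:
F * sin(45) = 70
F = 70 / sin(45)
= 70 / 0.707107
= 98.99 kN

98.99 kN


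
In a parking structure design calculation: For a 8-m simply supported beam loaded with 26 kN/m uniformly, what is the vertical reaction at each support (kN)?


Total load = w * L = 26 * 8 = 208 kN
By symmetry, each reaction R = total / 2 = 208 / 2 = 104.0 kN

104.0 kN


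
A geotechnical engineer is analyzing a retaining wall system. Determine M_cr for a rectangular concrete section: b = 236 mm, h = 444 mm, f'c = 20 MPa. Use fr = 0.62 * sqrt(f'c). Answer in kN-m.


fr = 0.62 * sqrt(20) = 0.62 * 4.4721 = 2.7727 MPa
I = 236 * 444^3 / 12 = 1721391552.0 mm^4
y_t = 222.0 mm
M_cr = fr * I / y_t = 2.7727 * 1721391552.0 / 222.0 N-mm
= 21.4997 kN-m

21.4997 kN-m


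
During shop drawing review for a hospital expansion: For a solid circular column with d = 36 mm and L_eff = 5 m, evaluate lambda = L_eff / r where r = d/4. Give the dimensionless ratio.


Radius of gyration r = d / 4 = 36 / 4 = 9.0 mm
L_eff = 5000.0 mm
Slenderness ratio = L / r = 5000.0 / 9.0 = 555.56 (dimensionless)

555.56 (dimensionless)


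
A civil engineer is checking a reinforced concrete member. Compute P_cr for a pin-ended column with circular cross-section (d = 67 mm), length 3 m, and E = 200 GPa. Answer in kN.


I = pi * d^4 / 64 = 989165.84 mm^4
L = 3000.0 mm
P_cr = pi^2 * E * I / L^2
= 9.8696 * 200000.0 * 989165.84 / 3000.0^2
= 216948.34 N = 216.9483 kN

216.9483 kN


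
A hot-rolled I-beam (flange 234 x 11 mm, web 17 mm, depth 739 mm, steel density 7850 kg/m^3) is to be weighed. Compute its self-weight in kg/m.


A_flanges = 2 * 234 * 11 = 5148 mm^2
A_web = (739 - 2 * 11) * 17 = 12189 mm^2
A_total = 5148 + 12189 = 17337 mm^2 = 0.017337 m^2
Weight = rho * A = 7850 * 0.017337 = 136.0954 kg/m

136.0954 kg/m


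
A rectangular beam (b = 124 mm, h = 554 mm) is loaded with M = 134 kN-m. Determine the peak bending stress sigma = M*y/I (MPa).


I = b * h^3 / 12 = 124 * 554^3 / 12 = 1756991794.67 mm^4
y = h / 2 = 554 / 2 = 277.0 mm
M = 134 kN-m = 134000000.0 N-mm
sigma = M * y / I = 134000000.0 * 277.0 / 1756991794.67
= 21.13 MPa

21.13 MPa


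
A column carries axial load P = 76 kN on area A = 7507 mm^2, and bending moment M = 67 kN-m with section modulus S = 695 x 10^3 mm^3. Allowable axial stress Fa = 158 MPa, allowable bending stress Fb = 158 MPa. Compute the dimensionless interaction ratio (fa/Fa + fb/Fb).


f_a = P / A = 76000.0 / 7507 = 10.1239 MPa
f_b = M / S = 67000000.0 / 695000.0 = 96.4029 MPa
Ratio = f_a / Fa + f_b / Fb
= 10.1239 / 158 + 96.4029 / 158
= 0.6742 (dimensionless)

0.6742 (dimensionless)


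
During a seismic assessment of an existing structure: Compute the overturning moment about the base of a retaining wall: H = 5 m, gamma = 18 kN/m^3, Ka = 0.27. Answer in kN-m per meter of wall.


Pa = 0.5 * Ka * gamma * H^2
= 0.5 * 0.27 * 18 * 5^2
= 60.75 kN/m
Arm = H / 3 = 5 / 3 = 1.6667 m
Mo = Pa * arm = Pa * H / 3 = 60.75 * 5 / 3 = 101.25 kN-m/m

101.25 kN-m/m


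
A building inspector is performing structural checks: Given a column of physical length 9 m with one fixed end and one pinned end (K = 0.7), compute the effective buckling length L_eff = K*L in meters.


L_eff = K * L
= 0.7 * 9
= 6.3 m

6.3 m


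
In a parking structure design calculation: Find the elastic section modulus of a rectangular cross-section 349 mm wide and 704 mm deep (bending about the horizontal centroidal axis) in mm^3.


S = b * h^2 / 6
= 349 * 704^2 / 6
= 349 * 495616 / 6
= 28828330.67 mm^3

28828330.67 mm^3


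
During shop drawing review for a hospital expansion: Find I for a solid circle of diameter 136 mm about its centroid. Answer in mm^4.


r = d / 2 = 136 / 2 = 68.0 mm
I = pi * r^4 / 4 = pi * 68.0^4 / 4
= 16792893.44 mm^4

16792893.44 mm^4


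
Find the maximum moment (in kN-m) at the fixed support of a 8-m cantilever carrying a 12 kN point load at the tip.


For a cantilever with a point load at the free end:
M_max = P * L = 12 * 8 = 96 kN-m

96 kN-m


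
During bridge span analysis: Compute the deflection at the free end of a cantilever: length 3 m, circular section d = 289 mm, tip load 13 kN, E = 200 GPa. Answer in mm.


I = pi * d^4 / 64 = pi * 289^4 / 64 = 342421692.65 mm^4
L = 3000.0 mm, P = 13000.0 N, E = 200000.0 MPa
delta = P * L^3 / (3 * E * I)
= 13000.0 * 3000.0^3 / (3 * 200000.0 * 342421692.65)
= 1.7084 mm

1.7084 mm


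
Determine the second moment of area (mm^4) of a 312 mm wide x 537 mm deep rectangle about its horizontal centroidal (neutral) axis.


I = b * h^3 / 12
= 312 * 537^3 / 12
= 312 * 154854153 / 12
= 4026207978.0 mm^4

4026207978.0 mm^4


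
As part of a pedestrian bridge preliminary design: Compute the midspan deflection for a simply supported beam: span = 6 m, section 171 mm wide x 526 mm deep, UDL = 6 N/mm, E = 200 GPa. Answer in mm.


I = 171 * 526^3 / 12 = 2073824958.0 mm^4
L = 6000.0 mm, w = 6 N/mm, E = 200000.0 MPa
delta = 5 * w * L^4 / (384 * E * I)
= 5 * 6 * 6000.0^4 / (384 * 200000.0 * 2073824958.0)
= 0.2441 mm

0.2441 mm


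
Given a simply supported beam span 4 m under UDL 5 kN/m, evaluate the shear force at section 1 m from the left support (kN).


R_A = w * L / 2 = 5 * 4 / 2 = 10.0 kN
V(x) = R_A - w * x = 10.0 - 5 * 1
= 5.0 kN

5.0 kN


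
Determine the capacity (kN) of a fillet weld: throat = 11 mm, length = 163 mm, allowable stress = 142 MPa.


Strength = throat * length * allowable stress
= 11 * 163 * 142 N
= 254606 N
= 254.61 kN

254.61 kN


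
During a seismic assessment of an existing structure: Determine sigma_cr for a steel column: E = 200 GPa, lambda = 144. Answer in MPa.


sigma_cr = pi^2 * E / lambda^2
= 9.8696 * 200000.0 / 144^2
= 9.8696 * 200000.0 / 20736
= 95.1929 MPa

95.1929 MPa


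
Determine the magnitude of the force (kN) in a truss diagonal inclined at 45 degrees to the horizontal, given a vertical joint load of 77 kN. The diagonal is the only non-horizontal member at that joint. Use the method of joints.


At the joint, only the diagonal has a vertical component, so vertical equilibrium gives:
F * sin(45) = 77
F = 77 / sin(45)
= 77 / 0.707107
= 108.89 kN

108.89 kN


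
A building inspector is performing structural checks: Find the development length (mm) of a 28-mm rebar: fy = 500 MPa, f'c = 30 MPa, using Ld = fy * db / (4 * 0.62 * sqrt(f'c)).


Ld = (fy * db) / (4 * 0.62 * sqrt(f'c))
= (500 * 28) / (4 * 0.62 * sqrt(30))
= 14000 / 13.5835
= 1030.66 mm

1030.66 mm


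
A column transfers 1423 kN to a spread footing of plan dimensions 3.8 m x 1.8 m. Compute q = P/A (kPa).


A = 3.8 * 1.8 = 6.84 m^2
q = P / A = 1423 / 6.84
= 208.0409 kPa

208.0409 kPa


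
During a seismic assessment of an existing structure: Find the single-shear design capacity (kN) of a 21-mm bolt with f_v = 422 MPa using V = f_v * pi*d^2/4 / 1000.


A = pi * d^2 / 4 = pi * 21^2 / 4 = 346.3606 mm^2
V = f_v * A / 1000 = 422 * 346.3606 / 1000
= 146.1642 kN

146.1642 kN


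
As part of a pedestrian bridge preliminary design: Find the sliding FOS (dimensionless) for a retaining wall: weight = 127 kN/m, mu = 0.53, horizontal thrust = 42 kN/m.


Resisting force = mu * W = 0.53 * 127 = 67.31 kN/m
FOS = Resisting / Driving = 67.31 / 42
= 1.6026 (dimensionless)

1.6026 (dimensionless)


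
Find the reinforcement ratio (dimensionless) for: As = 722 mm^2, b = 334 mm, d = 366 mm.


rho = As / (b * d)
= 722 / (334 * 366)
= 722 / 122244
= 0.005906 (dimensionless)

0.005906 (dimensionless)


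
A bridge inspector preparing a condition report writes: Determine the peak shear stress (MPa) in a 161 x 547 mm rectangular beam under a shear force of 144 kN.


A = b * h = 161 * 547 = 88067 mm^2
V = 144 kN = 144000.0 N
tau_max = 1.5 * V / A = 1.5 * 144000.0 / 88067
= 2.4527 MPa

2.4527 MPa


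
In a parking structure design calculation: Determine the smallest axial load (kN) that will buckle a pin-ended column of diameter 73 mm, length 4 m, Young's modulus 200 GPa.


I = pi * d^4 / 64 = 1393995.4 mm^4
L = 4000.0 mm
P_cr = pi^2 * E * I / L^2
= 9.8696 * 200000.0 * 1393995.4 / 4000.0^2
= 171977.29 N = 171.9773 kN

171.9773 kN


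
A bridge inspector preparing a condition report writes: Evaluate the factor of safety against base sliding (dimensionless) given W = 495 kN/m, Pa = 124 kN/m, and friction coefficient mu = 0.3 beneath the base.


Resisting force = mu * W = 0.3 * 495 = 148.5 kN/m
FOS = Resisting / Driving = 148.5 / 124
= 1.1976 (dimensionless)

1.1976 (dimensionless)


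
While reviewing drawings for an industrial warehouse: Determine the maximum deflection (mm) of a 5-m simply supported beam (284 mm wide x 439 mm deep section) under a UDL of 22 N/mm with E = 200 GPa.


I = 284 * 439^3 / 12 = 2002306949.67 mm^4
L = 5000.0 mm, w = 22 N/mm, E = 200000.0 MPa
delta = 5 * w * L^4 / (384 * E * I)
= 5 * 22 * 5000.0^4 / (384 * 200000.0 * 2002306949.67)
= 0.4471 mm

0.4471 mm


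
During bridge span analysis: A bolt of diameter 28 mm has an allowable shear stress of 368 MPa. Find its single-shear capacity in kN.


A = pi * d^2 / 4 = pi * 28^2 / 4 = 615.7522 mm^2
V = f_v * A / 1000 = 368 * 615.7522 / 1000
= 226.5968 kN

226.5968 kN


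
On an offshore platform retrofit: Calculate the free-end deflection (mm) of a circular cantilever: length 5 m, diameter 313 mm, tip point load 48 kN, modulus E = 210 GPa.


I = pi * d^4 / 64 = pi * 313^4 / 64 = 471137039.8 mm^4
L = 5000.0 mm, P = 48000.0 N, E = 210000.0 MPa
delta = P * L^3 / (3 * E * I)
= 48000.0 * 5000.0^3 / (3 * 210000.0 * 471137039.8)
= 20.2145 mm

20.2145 mm


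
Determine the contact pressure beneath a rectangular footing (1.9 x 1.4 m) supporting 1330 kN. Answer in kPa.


A = 1.9 * 1.4 = 2.66 m^2
q = P / A = 1330 / 2.66
= 500.0 kPa

500.0 kPa


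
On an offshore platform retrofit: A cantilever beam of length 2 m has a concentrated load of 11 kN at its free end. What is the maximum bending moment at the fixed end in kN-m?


For a cantilever with a point load at the free end:
M_max = P * L = 11 * 2 = 22 kN-m

22 kN-m


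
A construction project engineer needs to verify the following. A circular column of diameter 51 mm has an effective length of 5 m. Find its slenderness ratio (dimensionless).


Radius of gyration r = d / 4 = 51 / 4 = 12.75 mm
L_eff = 5000.0 mm
Slenderness ratio = L / r = 5000.0 / 12.75 = 392.16 (dimensionless)

392.16 (dimensionless)


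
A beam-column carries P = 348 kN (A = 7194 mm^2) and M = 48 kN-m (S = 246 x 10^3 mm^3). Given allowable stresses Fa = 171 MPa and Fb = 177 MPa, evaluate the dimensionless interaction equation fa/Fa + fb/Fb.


f_a = P / A = 348000.0 / 7194 = 48.3736 MPa
f_b = M / S = 48000000.0 / 246000.0 = 195.122 MPa
Ratio = f_a / Fa + f_b / Fb
= 48.3736 / 171 + 195.122 / 177
= 1.3853 (dimensionless)

1.3853 (dimensionless)


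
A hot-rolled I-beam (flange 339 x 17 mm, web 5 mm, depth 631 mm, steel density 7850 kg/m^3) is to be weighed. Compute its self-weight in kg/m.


A_flanges = 2 * 339 * 17 = 11526 mm^2
A_web = (631 - 2 * 17) * 5 = 2985 mm^2
A_total = 11526 + 2985 = 14511 mm^2 = 0.014511 m^2
Weight = rho * A = 7850 * 0.014511 = 113.9113 kg/m

113.9113 kg/m


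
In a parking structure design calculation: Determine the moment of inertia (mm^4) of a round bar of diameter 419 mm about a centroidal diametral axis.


r = d / 2 = 419 / 2 = 209.5 mm
I = pi * r^4 / 4 = pi * 209.5^4 / 4
= 1512954929.05 mm^4

1512954929.05 mm^4


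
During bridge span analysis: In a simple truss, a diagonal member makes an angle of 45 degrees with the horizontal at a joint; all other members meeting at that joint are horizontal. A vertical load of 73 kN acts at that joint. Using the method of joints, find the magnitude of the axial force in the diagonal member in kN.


At the joint, only the diagonal has a vertical component, so vertical equilibrium gives:
F * sin(45) = 73
F = 73 / sin(45)
= 73 / 0.707107
= 103.24 kN

103.24 kN


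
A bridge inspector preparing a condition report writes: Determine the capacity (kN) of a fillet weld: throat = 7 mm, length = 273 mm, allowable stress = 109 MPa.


Strength = throat * length * allowable stress
= 7 * 273 * 109 N
= 208299 N
= 208.3 kN

208.3 kN
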